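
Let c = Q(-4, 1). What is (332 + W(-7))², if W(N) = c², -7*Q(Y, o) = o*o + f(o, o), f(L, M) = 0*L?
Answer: 264680361/2401 ≈ 1.1024e+5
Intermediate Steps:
f(L, M) = 0
Q(Y, o) = -o²/7 (Q(Y, o) = -(o*o + 0)/7 = -(o² + 0)/7 = -o²/7)
c = -⅐ (c = -⅐*1² = -⅐*1 = -⅐ ≈ -0.14286)
W(N) = 1/49 (W(N) = (-⅐)² = 1/49)
(332 + W(-7))² = (332 + 1/49)² = (16269/49)² = 264680361/2401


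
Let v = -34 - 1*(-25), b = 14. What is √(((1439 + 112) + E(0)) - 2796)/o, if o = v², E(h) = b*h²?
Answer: I*√1245/81 ≈ 0.43561*I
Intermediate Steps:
E(h) = 14*h²
v = -9 (v = -34 + 25 = -9)
o = 81 (o = (-9)² = 81)
√(((1439 + 112) + E(0)) - 2796)/o = √(((1439 + 112) + 14*0²) - 2796)/81 = √((1551 + 14*0) - 2796)*(1/81) = √((1551 + 0) - 2796)*(1/81) = √(1551 - 2796)*(1/81) = √(-1245)*(1/81) = (I*√1245)*(1/81) = I*√1245/81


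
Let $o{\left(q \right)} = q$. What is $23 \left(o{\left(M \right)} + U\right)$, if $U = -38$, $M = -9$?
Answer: $-1081$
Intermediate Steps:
$23 \left(o{\left(M \right)} + U\right) = 23 \left(-9 - 38\right) = 23 \left(-47\right) = -1081$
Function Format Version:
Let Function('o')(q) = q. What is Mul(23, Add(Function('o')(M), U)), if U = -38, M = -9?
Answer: -1081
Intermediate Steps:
Mul(23, Add(Function('o')(M), U)) = Mul(23, Add(-9, -38)) = Mul(23, -47) = -1081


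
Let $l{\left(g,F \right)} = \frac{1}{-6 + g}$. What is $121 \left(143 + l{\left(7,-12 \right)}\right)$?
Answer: $17424$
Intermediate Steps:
$121 \left(143 + l{\left(7,-12 \right)}\right) = 121 \left(143 + \frac{1}{-6 + 7}\right) = 121 \left(143 + 1^{-1}\right) = 121 \left(143 + 1\right) = 121 \cdot 144 = 17424$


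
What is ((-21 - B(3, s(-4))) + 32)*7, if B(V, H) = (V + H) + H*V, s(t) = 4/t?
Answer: 84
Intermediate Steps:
B(V, H) = H + V + H*V (B(V, H) = (H + V) + H*V = H + V + H*V)
((-21 - B(3, s(-4))) + 32)*7 = ((-21 - (4/(-4) + 3 + (4/(-4))*3)) + 32)*7 = ((-21 - (4*(-¼) + 3 + (4*(-¼))*3)) + 32)*7 = ((-21 - (-1 + 3 - 1*3)) + 32)*7 = ((-21 - (-1 + 3 - 3)) + 32)*7 = ((-21 - 1*(-1)) + 32)*7 = ((-21 + 1) + 32)*7 = (-20 + 32)*7 = 12*7 = 84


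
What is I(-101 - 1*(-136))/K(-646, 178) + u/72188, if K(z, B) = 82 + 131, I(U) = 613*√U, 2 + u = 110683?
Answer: 110681/72188 + 613*√35/213 ≈ 18.559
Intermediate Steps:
u = 110681 (u = -2 + 110683 = 110681)
K(z, B) = 213
I(-101 - 1*(-136))/K(-646, 178) + u/72188 = (613*√(-101 - 1*(-136)))/213 + 110681/72188 = (613*√(-101 + 136))*(1/213) + 110681*(1/72188) = (613*√35)*(1/213) + 110681/72188 = 613*√35/213 + 110681/72188 = 110681/72188 + 613*√35/213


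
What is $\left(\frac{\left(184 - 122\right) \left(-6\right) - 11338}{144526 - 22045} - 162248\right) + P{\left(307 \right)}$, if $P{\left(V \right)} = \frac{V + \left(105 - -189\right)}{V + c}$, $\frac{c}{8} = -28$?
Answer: $- \frac{1649328035753}{10165923} \approx -1.6224 \cdot 10^{5}$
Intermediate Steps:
$c = -224$ ($c = 8 \left(-28\right) = -224$)
$P{\left(V \right)} = \frac{294 + V}{-224 + V}$ ($P{\left(V \right)} = \frac{V + \left(105 - -189\right)}{V - 224} = \frac{V + \left(105 + 189\right)}{-224 + V} = \frac{V + 294}{-224 + V} = \frac{294 + V}{-224 + V}$)
$\left(\frac{\left(184 - 122\right) \left(-6\right) - 11338}{144526 - 22045} - 162248\right) + P{\left(307 \right)} = \left(\frac{\left(184 - 122\right) \left(-6\right) - 11338}{144526 - 22045} - 162248\right) + \frac{294 + 307}{-224 + 307} = \left(\frac{62 \left(-6\right) - 11338}{122481} - 162248\right) + \frac{1}{83} \cdot 601 = \left(\left(-372 - 11338\right) \frac{1}{122481} - 162248\right) + \frac{1}{83} \cdot 601 = \left(\left(-11710\right) \frac{1}{122481} - 162248\right) + \frac{601}{83} = \left(- \frac{11710}{122481} - 162248\right) + \frac{601}{83} = - \frac{19872308998}{122481} + \frac{601}{83} = - \frac{1649328035753}{10165923}$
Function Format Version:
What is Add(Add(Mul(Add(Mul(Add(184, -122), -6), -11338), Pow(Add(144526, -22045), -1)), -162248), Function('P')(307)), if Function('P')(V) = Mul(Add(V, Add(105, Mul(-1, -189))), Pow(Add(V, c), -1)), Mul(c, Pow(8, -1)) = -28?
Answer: Rational(-1649328035753, 10165923) ≈ -1.6224e+5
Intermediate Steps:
c = -224 (c = Mul(8, -28) = -224)
Function('P')(V) = Mul(Pow(Add(-224, V), -1), Add(294, V)) (Function('P')(V) = Mul(Add(V, Add(105, Mul(-1, -189))), Pow(Add(V, -224), -1)) = Mul(Add(V, Add(105, 189)), Pow(Add(-224, V), -1)) = Mul(Add(V, 294), Pow(Add(-224, V), -1)) = Mul(Add(294, V), Pow(Add(-224, V), -1)) = Mul(Pow(Add(-224, V), -1), Add(294, V)))
Add(Add(Mul(Add(Mul(Add(184, -122), -6), -11338), Pow(Add(144526, -22045), -1)), -162248), Function('P')(307)) = Add(Add(Mul(Add(Mul(Add(184, -122), -6), -11338), Pow(Add(144526, -22045), -1)), -162248), Mul(Pow(Add(-224, 307), -1), Add(294, 307))) = Add(Add(Mul(Add(Mul(62, -6), -11338), Pow(122481, -1)), -162248), Mul(Pow(83, -1), 601)) = Add(Add(Mul(Add(-372, -11338), Rational(1, 122481)), -162248), Mul(Rational(1, 83), 601)) = Add(Add(Mul(-11710, Rational(1, 122481)), -162248), Rational(601, 83)) = Add(Add(Rational(-11710, 122481), -162248), Rational(601, 83)) = Add(Rational(-19872308998, 122481), Rational(601, 83)) = Rational(-1649328035753, 10165923)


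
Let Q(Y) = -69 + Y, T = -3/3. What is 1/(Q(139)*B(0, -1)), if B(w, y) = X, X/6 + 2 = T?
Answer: -1/1260 ≈ -0.00079365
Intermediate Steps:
T = -1 (T = -3*⅓ = -1)
X = -18 (X = -12 + 6*(-1) = -12 - 6 = -18)
B(w, y) = -18
1/(Q(139)*B(0, -1)) = 1/((-69 + 139)*(-18)) = 1/(70*(-18)) = 1/(-1260) = -1/1260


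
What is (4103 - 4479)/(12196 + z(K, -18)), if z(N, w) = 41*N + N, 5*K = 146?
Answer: -235/8389 ≈ -0.028013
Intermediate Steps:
K = 146/5 (K = (⅕)*146 = 146/5 ≈ 29.200)
z(N, w) = 42*N
(4103 - 4479)/(12196 + z(K, -18)) = (4103 - 4479)/(12196 + 42*(146/5)) = -376/(12196 + 6132/5) = -376/67112/5 = -376*5/67112 = -235/8389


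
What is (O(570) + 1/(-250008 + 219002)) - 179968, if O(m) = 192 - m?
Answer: -5591808077/31006 ≈ -1.8035e+5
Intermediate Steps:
(O(570) + 1/(-250008 + 219002)) - 179968 = ((192 - 1*570) + 1/(-250008 + 219002)) - 179968 = ((192 - 570) + 1/(-31006)) - 179968 = (-378 - 1/31006) - 179968 = -11720269/31006 - 179968 = -5591808077/31006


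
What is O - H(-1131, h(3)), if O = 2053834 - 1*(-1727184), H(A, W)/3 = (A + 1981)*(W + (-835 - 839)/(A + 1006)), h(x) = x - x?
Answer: 18734342/5 ≈ 3.7469e+6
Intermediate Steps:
h(x) = 0
H(A, W) = 3*(1981 + A)*(W - 1674/(1006 + A)) (H(A, W) = 3*((A + 1981)*(W + (-835 - 839)/(A + 1006))) = 3*((1981 + A)*(W - 1674/(1006 + A))) = 3*(1981 + A)*(W - 1674/(1006 + A)))
O = 3781018 (O = 2053834 + 1727184 = 3781018)
O - H(-1131, h(3)) = 3781018 - 3*(-3316194 - 1674*(-1131) + 1992886*0 + 0*(-1131)² + 2987*(-1131)*0)/(1006 - 1131) = 3781018 - 3*(-3316194 + 1893294 + 0 + 0*1279161 + 0)/(-125) = 3781018 - 3*(-1)*(-3316194 + 1893294 + 0 + 0 + 0)/125 = 3781018 - 3*(-1)*(-1422900)/125 = 3781018 - 1*170748/5 = 3781018 - 170748/5 = 18734342/5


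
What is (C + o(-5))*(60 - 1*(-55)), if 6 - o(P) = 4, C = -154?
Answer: -17480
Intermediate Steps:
o(P) = 2 (o(P) = 6 - 1*4 = 6 - 4 = 2)
(C + o(-5))*(60 - 1*(-55)) = (-154 + 2)*(60 - 1*(-55)) = -152*(60 + 55) = -152*115 = -17480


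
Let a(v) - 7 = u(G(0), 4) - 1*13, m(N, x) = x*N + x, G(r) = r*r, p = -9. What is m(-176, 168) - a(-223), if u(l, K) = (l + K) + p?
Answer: -29389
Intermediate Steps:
G(r) = r²
u(l, K) = -9 + K + l (u(l, K) = (l + K) - 9 = (K + l) - 9 = -9 + K + l)
m(N, x) = x + N*x (m(N, x) = N*x + x = x + N*x)
a(v) = -11 (a(v) = 7 + ((-9 + 4 + 0²) - 1*13) = 7 + ((-9 + 4 + 0) - 13) = 7 + (-5 - 13) = 7 - 18 = -11)
m(-176, 168) - a(-223) = 168*(1 - 176) - 1*(-11) = 168*(-175) + 11 = -29400 + 11 = -29389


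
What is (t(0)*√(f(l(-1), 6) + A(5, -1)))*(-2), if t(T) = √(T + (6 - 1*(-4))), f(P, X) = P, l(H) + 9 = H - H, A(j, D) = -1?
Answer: -20*I ≈ -20.0*I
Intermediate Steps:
l(H) = -9 (l(H) = -9 + (H - H) = -9 + 0 = -9)
t(T) = √(10 + T) (t(T) = √(T + (6 + 4)) = √(T + 10) = √(10 + T))
(t(0)*√(f(l(-1), 6) + A(5, -1)))*(-2) = (√(10 + 0)*√(-9 - 1))*(-2) = (√10*√(-10))*(-2) = (√10*(I*√10))*(-2) = (10*I)*(-2) = -20*I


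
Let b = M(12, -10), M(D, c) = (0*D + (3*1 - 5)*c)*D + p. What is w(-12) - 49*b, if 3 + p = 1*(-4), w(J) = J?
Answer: -11429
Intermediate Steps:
p = -7 (p = -3 + 1*(-4) = -3 - 4 = -7)
M(D, c) = -7 - 2*D*c (M(D, c) = (0*D + (3*1 - 5)*c)*D - 7 = (0 + (3 - 5)*c)*D - 7 = (0 - 2*c)*D - 7 = (-2*c)*D - 7 = -2*D*c - 7 = -7 - 2*D*c)
b = 233 (b = -7 - 2*12*(-10) = -7 + 240 = 233)
w(-12) - 49*b = -12 - 49*233 = -12 - 11417 = -11429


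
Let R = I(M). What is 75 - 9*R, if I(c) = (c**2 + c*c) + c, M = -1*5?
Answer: -330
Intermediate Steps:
M = -5
I(c) = c + 2*c**2 (I(c) = (c**2 + c**2) + c = 2*c**2 + c = c + 2*c**2)
R = 45 (R = -5*(1 + 2*(-5)) = -5*(1 - 10) = -5*(-9) = 45)
75 - 9*R = 75 - 9*45 = 75 - 405 = -330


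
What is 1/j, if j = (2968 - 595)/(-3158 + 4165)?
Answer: 1007/2373 ≈ 0.42436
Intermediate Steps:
j = 2373/1007 ≈ 2.3565
1/j = 1/(2373/1007) = 1007/2373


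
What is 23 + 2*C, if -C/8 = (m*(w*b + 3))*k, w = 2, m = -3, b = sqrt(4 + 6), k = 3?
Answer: 455 + 288*sqrt(10) ≈ 1365.7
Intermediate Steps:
b = sqrt(10) ≈ 3.1623
C = 216 + 144*sqrt(10) (C = -8*(-3*(2*sqrt(10) + 3))*3 = -8*(-3*(3 + 2*sqrt(10)))*3 = -8*(-9 - 6*sqrt(10))*3 = -8*(-27 - 18*sqrt(10)) = 216 + 144*sqrt(10) ≈ 671.37)
23 + 2*C = 23 + 2*(216 + 144*sqrt(10)) = 23 + (432 + 288*sqrt(10)) = 455 + 288*sqrt(10)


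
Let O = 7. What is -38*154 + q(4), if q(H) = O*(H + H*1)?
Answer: -5796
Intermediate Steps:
q(H) = 14*H (q(H) = 7*(H + H*1) = 7*(H + H) = 7*(2*H) = 14*H)
-38*154 + q(4) = -38*154 + 14*4 = -5852 + 56 = -5796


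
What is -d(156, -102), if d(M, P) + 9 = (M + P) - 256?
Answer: 211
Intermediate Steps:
d(M, P) = -265 + M + P (d(M, P) = -9 + ((M + P) - 256) = -9 + (-256 + M + P) = -265 + M + P)
-d(156, -102) = -(-265 + 156 - 102) = -1*(-211) = 211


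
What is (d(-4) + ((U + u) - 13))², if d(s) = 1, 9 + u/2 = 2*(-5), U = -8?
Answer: 3364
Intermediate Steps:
u = -38 (u = -18 + 2*(2*(-5)) = -18 + 2*(-10) = -18 - 20 = -38)
(d(-4) + ((U + u) - 13))² = (1 + ((-8 - 38) - 13))² = (1 + (-46 - 13))² = (1 - 59)² = (-58)² = 3364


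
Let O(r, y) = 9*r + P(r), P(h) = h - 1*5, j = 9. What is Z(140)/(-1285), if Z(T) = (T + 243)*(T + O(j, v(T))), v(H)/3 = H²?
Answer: -17235/257 ≈ -67.062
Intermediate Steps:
v(H) = 3*H²
P(h) = -5 + h (P(h) = h - 5 = -5 + h)
O(r, y) = -5 + 10*r (O(r, y) = 9*r + (-5 + r) = -5 + 10*r)
Z(T) = (85 + T)*(243 + T) (Z(T) = (T + 243)*(T + (-5 + 10*9)) = (243 + T)*(T + (-5 + 90)) = (243 + T)*(T + 85) = (243 + T)*(85 + T) = (85 + T)*(243 + T))
Z(140)/(-1285) = (20655 + 140² + 328*140)/(-1285) = (20655 + 19600 + 45920)*(-1/1285) = 86175*(-1/1285) = -17235/257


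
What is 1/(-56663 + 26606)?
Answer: -1/30057 ≈ -3.3270e-5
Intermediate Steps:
1/(-56663 + 26606) = 1/(-30057) = -1/30057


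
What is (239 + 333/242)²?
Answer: 3383865241/58564 ≈ 57781.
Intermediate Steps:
(239 + 333/242)² = (58171/242)² = 3383865241/58564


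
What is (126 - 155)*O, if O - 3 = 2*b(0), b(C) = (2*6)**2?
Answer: -8439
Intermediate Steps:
b(C) = 144 (b(C) = 12**2 = 144)
O = 291 (O = 3 + 2*144 = 3 + 288 = 291)
(126 - 155)*O = (126 - 155)*291 = -29*291 = -8439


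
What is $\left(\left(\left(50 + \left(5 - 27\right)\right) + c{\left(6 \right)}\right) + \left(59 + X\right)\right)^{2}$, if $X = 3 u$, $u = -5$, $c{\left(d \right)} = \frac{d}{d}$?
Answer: $5329$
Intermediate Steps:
$c{\left(d \right)} = 1$
$X = -15$ ($X = 3 \left(-5\right) = -15$)
$\left(\left(\left(50 + \left(5 - 27\right)\right) + c{\left(6 \right)}\right) + \left(59 + X\right)\right)^{2} = \left(\left(\left(50 + \left(5 - 27\right)\right) + 1\right) + \left(59 - 15\right)\right)^{2} = \left(\left(\left(50 + \left(5 - 27\right)\right) + 1\right) + 44\right)^{2} = \left(\left(\left(50 - 22\right) + 1\right) + 44\right)^{2} = \left(\left(28 + 1\right) + 44\right)^{2} = \left(29 + 44\right)^{2} = 73^{2} = 5329$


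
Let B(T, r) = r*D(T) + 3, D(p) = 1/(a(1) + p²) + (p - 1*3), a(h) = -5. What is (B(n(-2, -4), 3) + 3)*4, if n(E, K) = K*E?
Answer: 4968/59 ≈ 84.203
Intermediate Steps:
n(E, K) = E*K
D(p) = -3 + p + 1/(-5 + p²) (D(p) = 1/(-5 + p²) + (p - 1*3) = 1/(-5 + p²) + (p - 3) = 1/(-5 + p²) + (-3 + p) = -3 + p + 1/(-5 + p²))
B(T, r) = 3 + r*(16 + T³ - 5*T - 3*T²)/(-5 + T²) (B(T, r) = r*((16 + T³ - 5*T - 3*T²)/(-5 + T²)) + 3 = r*(16 + T³ - 5*T - 3*T²)/(-5 + T²) + 3 = 3 + r*(16 + T³ - 5*T - 3*T²)/(-5 + T²))
(B(n(-2, -4), 3) + 3)*4 = ((-15 + 3*(-2*(-4))² + 3*(16 + (-2*(-4))³ - (-10)*(-4) - 3*(-2*(-4))²))/(-5 + (-2*(-4))²) + 3)*4 = ((-15 + 3*8² + 3*(16 + 8³ - 5*8 - 3*8²))/(-5 + 8²) + 3)*4 = ((-15 + 3*64 + 3*(16 + 512 - 40 - 3*64))/(-5 + 64) + 3)*4 = ((-15 + 192 + 3*(16 + 512 - 40 - 192))/59 + 3)*4 = ((-15 + 192 + 3*296)/59 + 3)*4 = ((-15 + 192 + 888)/59 + 3)*4 = ((1/59)*1065 + 3)*4 = (1065/59 + 3)*4 = (1242/59)*4 = 4968/59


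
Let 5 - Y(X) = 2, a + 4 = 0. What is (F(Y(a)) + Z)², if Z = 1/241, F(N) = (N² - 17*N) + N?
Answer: 88322404/58081 ≈ 1520.7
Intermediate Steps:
a = -4 (a = -4 + 0 = -4)
Y(X) = 3 (Y(X) = 5 - 1*2 = 5 - 2 = 3)
F(N) = N² - 16*N
Z = 1/241 ≈ 0.0041494
(F(Y(a)) + Z)² = (3*(-16 + 3) + 1/241)² = (3*(-13) + 1/241)² = (-39 + 1/241)² = (-9398/241)² = 88322404/58081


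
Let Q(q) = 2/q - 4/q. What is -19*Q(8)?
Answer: 19/4 ≈ 4.7500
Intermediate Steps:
Q(q) = -2/q
-19*Q(8) = -(-38)/8 = -19*(-1/4) = 19/4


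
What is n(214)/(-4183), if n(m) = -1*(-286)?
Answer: -286/4183 ≈ -0.068372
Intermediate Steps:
n(m) = 286
n(214)/(-4183) = 286/(-4183) = 286*(-1/4183) = -286/4183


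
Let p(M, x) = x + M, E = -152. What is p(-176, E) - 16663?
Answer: -16991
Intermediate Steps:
p(M, x) = M + x
p(-176, E) - 16663 = (-176 - 152) - 16663 = -328 - 16663 = -16991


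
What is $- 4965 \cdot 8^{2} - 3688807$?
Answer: $-4006567$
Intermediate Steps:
$- 4965 \cdot 8^{2} - 3688807 = \left(-4965\right) 64 - 3688807 = -317760 - 3688807 = -4006567$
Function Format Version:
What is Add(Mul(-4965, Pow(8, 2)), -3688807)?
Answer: -4006567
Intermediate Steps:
Add(Mul(-4965, Pow(8, 2)), -3688807) = Add(Mul(-4965, 64), -3688807) = Add(-317760, -3688807) = -4006567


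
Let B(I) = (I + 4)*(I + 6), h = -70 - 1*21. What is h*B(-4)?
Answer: 0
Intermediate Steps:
h = -91 (h = -70 - 21 = -91)
B(I) = (4 + I)*(6 + I)
h*B(-4) = -91*(24 + (-4)² + 10*(-4)) = -91*(24 + 16 - 40) = -91*0 = 0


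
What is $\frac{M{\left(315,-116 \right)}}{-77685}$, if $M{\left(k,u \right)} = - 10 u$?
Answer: $- \frac{232}{15537} \approx -0.014932$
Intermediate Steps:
$\frac{M{\left(315,-116 \right)}}{-77685} = \frac{\left(-10\right) \left(-116\right)}{-77685} = 1160 \left(- \frac{1}{77685}\right) = - \frac{232}{15537}$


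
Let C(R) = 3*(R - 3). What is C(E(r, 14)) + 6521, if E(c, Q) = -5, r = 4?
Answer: 6497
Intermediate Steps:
C(R) = -9 + 3*R (C(R) = 3*(-3 + R) = -9 + 3*R)
C(E(r, 14)) + 6521 = (-9 + 3*(-5)) + 6521 = (-9 - 15) + 6521 = -24 + 6521 = 6497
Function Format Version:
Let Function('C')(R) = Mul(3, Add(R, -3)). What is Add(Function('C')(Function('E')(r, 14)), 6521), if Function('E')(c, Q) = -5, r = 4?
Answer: 6497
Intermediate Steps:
Function('C')(R) = Add(-9, Mul(3, R)) (Function('C')(R) = Mul(3, Add(-3, R)) = Add(-9, Mul(3, R)))
Add(Function('C')(Function('E')(r, 14)), 6521) = Add(Add(-9, Mul(3, -5)), 6521) = Add(Add(-9, -15), 6521) = Add(-24, 6521) = 6497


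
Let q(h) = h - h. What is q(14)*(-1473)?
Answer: 0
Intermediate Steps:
q(h) = 0
q(14)*(-1473) = 0*(-1473) = 0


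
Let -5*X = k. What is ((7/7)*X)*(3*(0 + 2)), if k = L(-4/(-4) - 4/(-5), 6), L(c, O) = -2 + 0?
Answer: 12/5 ≈ 2.4000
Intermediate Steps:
L(c, O) = -2
k = -2
X = ⅖ (X = -⅕*(-2) = ⅖ ≈ 0.40000)
((7/7)*X)*(3*(0 + 2)) = ((7/7)*(⅖))*(3*(0 + 2)) = ((7*(⅐))*(⅖))*(3*2) = (1*(⅖))*6 = (⅖)*6 = 12/5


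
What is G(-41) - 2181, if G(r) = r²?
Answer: -500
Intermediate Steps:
G(-41) - 2181 = (-41)² - 2181 = 1681 - 2181 = -500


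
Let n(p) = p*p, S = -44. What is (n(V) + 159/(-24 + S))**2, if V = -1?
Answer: 8281/4624 ≈ 1.7909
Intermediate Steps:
n(p) = p**2
(n(V) + 159/(-24 + S))**2 = ((-1)**2 + 159/(-24 - 44))**2 = (1 + 159/(-68))**2 = (1 + 159*(-1/68))**2 = (1 - 159/68)**2 = (-91/68)**2 = 8281/4624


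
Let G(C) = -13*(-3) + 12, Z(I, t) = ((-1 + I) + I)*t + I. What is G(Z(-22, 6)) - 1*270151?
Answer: -270100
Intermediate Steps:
Z(I, t) = I + t*(-1 + 2*I) (Z(I, t) = (-1 + 2*I)*t + I = t*(-1 + 2*I) + I = I + t*(-1 + 2*I))
G(C) = 51 (G(C) = 39 + 12 = 51)
G(Z(-22, 6)) - 1*270151 = 51 - 1*270151 = 51 - 270151 = -270100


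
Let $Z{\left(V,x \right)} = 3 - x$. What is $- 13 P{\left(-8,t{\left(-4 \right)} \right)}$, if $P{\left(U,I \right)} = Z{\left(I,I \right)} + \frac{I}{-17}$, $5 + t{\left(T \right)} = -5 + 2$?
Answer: $- \frac{2535}{17} \approx -149.12$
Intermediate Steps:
$t{\left(T \right)} = -8$ ($t{\left(T \right)} = -5 + \left(-5 + 2\right) = -5 - 3 = -8$)
$P{\left(U,I \right)} = 3 - \frac{18 I}{17}$ ($P{\left(U,I \right)} = \left(3 - I\right) + \frac{I}{-17} = \left(3 - I\right) + I \left(- \frac{1}{17}\right) = \left(3 - I\right) - \frac{I}{17} = 3 - \frac{18 I}{17}$)
$- 13 P{\left(-8,t{\left(-4 \right)} \right)} = - 13 \left(3 - - \frac{144}{17}\right) = - 13 \left(3 + \frac{144}{17}\right) = \left(-13\right) \frac{195}{17} = - \frac{2535}{17}$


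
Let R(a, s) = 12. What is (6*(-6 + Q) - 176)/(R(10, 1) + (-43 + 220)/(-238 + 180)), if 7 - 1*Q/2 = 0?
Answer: -7424/519 ≈ -14.304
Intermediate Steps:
Q = 14 (Q = 14 - 2*0 = 14 + 0 = 14)
(6*(-6 + Q) - 176)/(R(10, 1) + (-43 + 220)/(-238 + 180)) = (6*(-6 + 14) - 176)/(12 + (-43 + 220)/(-238 + 180)) = (6*8 - 176)/(12 + 177/(-58)) = (48 - 176)/(12 + 177*(-1/58)) = -128/(12 - 177/58) = -128/519/58 = -128*58/519 = -7424/519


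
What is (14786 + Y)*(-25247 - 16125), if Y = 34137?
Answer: -2024042356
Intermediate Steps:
(14786 + Y)*(-25247 - 16125) = (14786 + 34137)*(-25247 - 16125) = 48923*(-41372) = -2024042356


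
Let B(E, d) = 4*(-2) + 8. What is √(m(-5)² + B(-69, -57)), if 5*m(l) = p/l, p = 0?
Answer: 0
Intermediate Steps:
B(E, d) = 0 (B(E, d) = -8 + 8 = 0)
m(l) = 0 (m(l) = (0/l)/5 = (⅕)*0 = 0)
√(m(-5)² + B(-69, -57)) = √(0² + 0) = √(0 + 0) = √0 = 0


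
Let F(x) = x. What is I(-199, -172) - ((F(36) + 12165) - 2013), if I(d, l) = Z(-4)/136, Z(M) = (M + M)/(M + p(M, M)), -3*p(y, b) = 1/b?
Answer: -8140200/799 ≈ -10188.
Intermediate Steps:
p(y, b) = -1/(3*b)
Z(M) = 2*M/(M - 1/(3*M)) (Z(M) = (M + M)/(M - 1/(3*M)) = (2*M)/(M - 1/(3*M)) = 2*M/(M - 1/(3*M)))
I(d, l) = 12/799 (I(d, l) = (6*(-4)²/(-1 + 3*(-4)²))/136 = (6*16/(-1 + 3*16))*(1/136) = (6*16/(-1 + 48))*(1/136) = (6*16/47)*(1/136) = (6*16*(1/47))*(1/136) = (96/47)*(1/136) = 12/799)
I(-199, -172) - ((F(36) + 12165) - 2013) = 12/799 - ((36 + 12165) - 2013) = 12/799 - (12201 - 2013) = 12/799 - 1*10188 = 12/799 - 10188 = -8140200/799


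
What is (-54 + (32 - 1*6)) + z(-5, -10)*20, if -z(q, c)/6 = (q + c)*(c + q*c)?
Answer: 71972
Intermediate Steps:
z(q, c) = -6*(c + q)*(c + c*q) (z(q, c) = -6*(q + c)*(c + q*c) = -6*(c + q)*(c + c*q))
(-54 + (32 - 1*6)) + z(-5, -10)*20 = (-54 + (32 - 1*6)) - 6*(-10)*(-10 - 5 + (-5)**2 - 10*(-5))*20 = (-54 + (32 - 6)) - 6*(-10)*(-10 - 5 + 25 + 50)*20 = (-54 + 26) - 6*(-10)*60*20 = -28 + 3600*20 = -28 + 72000 = 71972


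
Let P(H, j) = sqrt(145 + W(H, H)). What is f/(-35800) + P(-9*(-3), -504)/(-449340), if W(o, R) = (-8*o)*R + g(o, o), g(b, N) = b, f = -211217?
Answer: 211217/35800 - I*sqrt(1415)/224670 ≈ 5.8999 - 0.00016743*I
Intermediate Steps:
W(o, R) = o - 8*R*o (W(o, R) = (-8*o)*R + o = -8*R*o + o = o - 8*R*o)
P(H, j) = sqrt(145 + H*(1 - 8*H))
f/(-35800) + P(-9*(-3), -504)/(-449340) = -211217/(-35800) + sqrt(145 - 9*(-3) - 8*(-9*(-3))**2)/(-449340) = -211217*(-1/35800) + sqrt(145 + 27 - 8*27**2)*(-1/449340) = 211217/35800 + sqrt(145 + 27 - 8*729)*(-1/449340) = 211217/35800 + sqrt(145 + 27 - 5832)*(-1/449340) = 211217/35800 + sqrt(-5660)*(-1/449340) = 211217/35800 + (2*I*sqrt(1415))*(-1/449340) = 211217/35800 - I*sqrt(1415)/224670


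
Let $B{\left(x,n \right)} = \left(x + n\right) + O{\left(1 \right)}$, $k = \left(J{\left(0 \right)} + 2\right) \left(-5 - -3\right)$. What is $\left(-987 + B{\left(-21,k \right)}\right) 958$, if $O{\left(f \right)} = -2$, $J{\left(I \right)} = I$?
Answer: $-971412$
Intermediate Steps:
$k = -4$ ($k = \left(0 + 2\right) \left(-5 - -3\right) = 2 \left(-5 + 3\right) = 2 \left(-2\right) = -4$)
$B{\left(x,n \right)} = -2 + n + x$ ($B{\left(x,n \right)} = \left(x + n\right) - 2 = \left(n + x\right) - 2 = -2 + n + x$)
$\left(-987 + B{\left(-21,k \right)}\right) 958 = \left(-987 - 27\right) 958 = \left(-1014\right) 958 = -971412$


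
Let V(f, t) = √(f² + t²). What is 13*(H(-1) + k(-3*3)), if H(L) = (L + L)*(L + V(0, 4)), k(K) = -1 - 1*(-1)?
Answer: -78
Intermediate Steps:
k(K) = 0 (k(K) = -1 + 1 = 0)
H(L) = 2*L*(4 + L) (H(L) = (L + L)*(L + √(0² + 4²)) = (2*L)*(L + √(0 + 16)) = (2*L)*(L + √16) = (2*L)*(L + 4) = (2*L)*(4 + L) = 2*L*(4 + L))
13*(H(-1) + k(-3*3)) = 13*(2*(-1)*(4 - 1) + 0) = 13*(2*(-1)*3 + 0) = 13*(-6 + 0) = 13*(-6) = -78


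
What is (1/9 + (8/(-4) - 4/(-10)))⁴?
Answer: 20151121/4100625 ≈ 4.9142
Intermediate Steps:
(1/9 + (8/(-4) - 4/(-10)))⁴ = (⅑ + (8*(-¼) - 4*(-⅒)))⁴ = (⅑ + (-2 + ⅖))⁴ = (⅑ - 8/5)⁴ = (-67/45)⁴ = 20151121/4100625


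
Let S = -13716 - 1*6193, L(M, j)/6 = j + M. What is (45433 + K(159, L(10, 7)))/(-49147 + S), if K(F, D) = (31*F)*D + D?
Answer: -548293/69056 ≈ -7.9398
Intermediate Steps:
L(M, j) = 6*M + 6*j (L(M, j) = 6*(j + M) = 6*(M + j) = 6*M + 6*j)
K(F, D) = D + 31*D*F (K(F, D) = 31*D*F + D = D + 31*D*F)
S = -19909 (S = -13716 - 6193 = -19909)
(45433 + K(159, L(10, 7)))/(-49147 + S) = (45433 + (6*10 + 6*7)*(1 + 31*159))/(-49147 - 19909) = (45433 + (60 + 42)*(1 + 4929))/(-69056) = (45433 + 102*4930)*(-1/69056) = (45433 + 502860)*(-1/69056) = 548293*(-1/69056) = -548293/69056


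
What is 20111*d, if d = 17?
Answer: 341887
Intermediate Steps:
20111*d = 20111*17 = 341887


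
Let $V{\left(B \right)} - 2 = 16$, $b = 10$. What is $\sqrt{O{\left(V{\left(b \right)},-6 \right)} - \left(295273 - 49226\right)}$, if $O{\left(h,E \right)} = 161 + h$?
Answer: $2 i \sqrt{61467} \approx 495.85 i$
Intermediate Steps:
$V{\left(B \right)} = 18$ ($V{\left(B \right)} = 2 + 16 = 18$)
$\sqrt{O{\left(V{\left(b \right)},-6 \right)} - \left(295273 - 49226\right)} = \sqrt{\left(161 + 18\right) - \left(295273 - 49226\right)} = \sqrt{179 - 246047} = \sqrt{-245868} = 2 i \sqrt{61467}$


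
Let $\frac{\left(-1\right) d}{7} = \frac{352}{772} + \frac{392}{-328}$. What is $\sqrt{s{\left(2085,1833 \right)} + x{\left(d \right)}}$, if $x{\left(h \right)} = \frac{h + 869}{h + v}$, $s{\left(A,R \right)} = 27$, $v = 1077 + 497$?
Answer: $\frac{\sqrt{2124687862295}}{277689} \approx 5.2491$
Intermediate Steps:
$v = 1574$
$d = \frac{40943}{7913}$ ($d = - 7 \left(\frac{352}{772} + \frac{392}{-328}\right) = - 7 \left(352 \cdot \frac{1}{772} + 392 \left(- \frac{1}{328}\right)\right) = - 7 \left(\frac{88}{193} - \frac{49}{41}\right) = \left(-7\right) \left(- \frac{5849}{7913}\right) = \frac{40943}{7913} \approx 5.1741$)
$x{\left(h \right)} = \frac{869 + h}{1574 + h}$ ($x{\left(h \right)} = \frac{h + 869}{h + 1574} = \frac{869 + h}{1574 + h}$)
$\sqrt{s{\left(2085,1833 \right)} + x{\left(d \right)}} = \sqrt{27 + \frac{869 + \frac{40943}{7913}}{1574 + \frac{40943}{7913}}} = \sqrt{27 + \frac{1}{\frac{12496005}{7913}} \cdot \frac{6917340}{7913}} = \sqrt{27 + \frac{7913}{12496005} \cdot \frac{6917340}{7913}} = \sqrt{27 + \frac{461156}{833067}} = \sqrt{\frac{22953965}{833067}} = \frac{\sqrt{2124687862295}}{277689}$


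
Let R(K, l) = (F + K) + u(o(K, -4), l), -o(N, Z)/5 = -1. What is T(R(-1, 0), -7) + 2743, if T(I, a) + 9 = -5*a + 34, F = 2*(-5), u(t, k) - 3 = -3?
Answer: 2803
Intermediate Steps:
o(N, Z) = 5 (o(N, Z) = -5*(-1) = 5)
u(t, k) = 0 (u(t, k) = 3 - 3 = 0)
F = -10
R(K, l) = -10 + K (R(K, l) = (-10 + K) + 0 = -10 + K)
T(I, a) = 25 - 5*a (T(I, a) = -9 + (-5*a + 34) = -9 + (34 - 5*a) = 25 - 5*a)
T(R(-1, 0), -7) + 2743 = (25 - 5*(-7)) + 2743 = (25 + 35) + 2743 = 60 + 2743 = 2803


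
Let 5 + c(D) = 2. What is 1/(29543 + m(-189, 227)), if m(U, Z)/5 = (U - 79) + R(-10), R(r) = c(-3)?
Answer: 1/28188 ≈ 3.5476e-5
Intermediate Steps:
c(D) = -3 (c(D) = -5 + 2 = -3)
R(r) = -3
m(U, Z) = -410 + 5*U (m(U, Z) = 5*((U - 79) - 3) = 5*((-79 + U) - 3) = 5*(-82 + U) = -410 + 5*U)
1/(29543 + m(-189, 227)) = 1/(29543 + (-410 + 5*(-189))) = 1/(29543 + (-410 - 945)) = 1/(29543 - 1355) = 1/28188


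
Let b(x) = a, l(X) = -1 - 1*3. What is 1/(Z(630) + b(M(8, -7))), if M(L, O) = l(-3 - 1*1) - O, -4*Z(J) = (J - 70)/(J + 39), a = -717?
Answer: -669/479813 ≈ -0.0013943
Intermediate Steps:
l(X) = -4 (l(X) = -1 - 3 = -4)
Z(J) = -(-70 + J)/(4*(39 + J)) (Z(J) = -(J - 70)/(4*(J + 39)) = -(-70 + J)/(4*(39 + J)))
M(L, O) = -4 - O
b(x) = -717
1/(Z(630) + b(M(8, -7))) = 1/((70 - 1*630)/(4*(39 + 630)) - 717) = 1/((¼)*(70 - 630)/669 - 717) = 1/((¼)*(1/669)*(-560) - 717) = 1/(-140/669 - 717) = 1/(-479813/669) = -669/479813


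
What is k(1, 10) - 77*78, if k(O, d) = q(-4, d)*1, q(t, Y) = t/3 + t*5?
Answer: -18082/3 ≈ -6027.3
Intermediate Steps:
q(t, Y) = 16*t/3 (q(t, Y) = t*(⅓) + 5*t = t/3 + 5*t = 16*t/3)
k(O, d) = -64/3 (k(O, d) = ((16/3)*(-4))*1 = -64/3*1 = -64/3)
k(1, 10) - 77*78 = -64/3 - 77*78 = -64/3 - 6006 = -18082/3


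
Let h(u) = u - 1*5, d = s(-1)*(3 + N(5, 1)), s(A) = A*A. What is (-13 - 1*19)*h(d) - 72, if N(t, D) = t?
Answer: -168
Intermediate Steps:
s(A) = A**2
d = 8 (d = (-1)**2*(3 + 5) = 1*8 = 8)
h(u) = -5 + u (h(u) = u - 5 = -5 + u)
(-13 - 1*19)*h(d) - 72 = (-13 - 1*19)*(-5 + 8) - 72 = (-13 - 19)*3 - 72 = -32*3 - 72 = -96 - 72 = -168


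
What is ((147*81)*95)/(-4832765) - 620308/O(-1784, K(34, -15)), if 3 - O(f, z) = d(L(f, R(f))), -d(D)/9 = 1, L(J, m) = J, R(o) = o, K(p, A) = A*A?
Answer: -21412974040/414237 ≈ -51693.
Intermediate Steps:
K(p, A) = A²
d(D) = -9 (d(D) = -9*1 = -9)
O(f, z) = 12 (O(f, z) = 3 - 1*(-9) = 3 + 9 = 12)
((147*81)*95)/(-4832765) - 620308/O(-1784, K(34, -15)) = ((147*81)*95)/(-4832765) - 620308/12 = (11907*95)*(-1/4832765) - 620308*1/12 = 1131165*(-1/4832765) - 155077/3 = -32319/138079 - 155077/3 = -21412974040/414237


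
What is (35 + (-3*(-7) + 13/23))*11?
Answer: 14311/23 ≈ 622.22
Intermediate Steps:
(35 + (-3*(-7) + 13/23))*11 = (35 + (21 + 13*(1/23)))*11 = (35 + (21 + 13/23))*11 = (35 + 496/23)*11 = (1301/23)*11 = 14311/23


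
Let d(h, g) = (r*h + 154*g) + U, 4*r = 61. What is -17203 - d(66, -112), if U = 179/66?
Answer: -31819/33 ≈ -964.21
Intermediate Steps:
r = 61/4 (r = (1/4)*61 = 61/4 ≈ 15.250)
U = 179/66 (U = 179*(1/66) = 179/66 ≈ 2.7121)
d(h, g) = 179/66 + 154*g + 61*h/4 (d(h, g) = (61*h/4 + 154*g) + 179/66 = (154*g + 61*h/4) + 179/66 = 179/66 + 154*g + 61*h/4)
-17203 - d(66, -112) = -17203 - (179/66 + 154*(-112) + (61/4)*66) = -17203 - (179/66 - 17248 + 2013/2) = -17203 - 1*(-535880/33) = -17203 + 535880/33 = -31819/33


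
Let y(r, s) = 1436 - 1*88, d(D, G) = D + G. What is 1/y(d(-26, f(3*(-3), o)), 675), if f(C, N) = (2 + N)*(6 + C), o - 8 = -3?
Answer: 1/1348 ≈ 0.00074184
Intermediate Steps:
o = 5 (o = 8 - 3 = 5)
y(r, s) = 1348 (y(r, s) = 1436 - 88 = 1348)
1/y(d(-26, f(3*(-3), o)), 675) = 1/1348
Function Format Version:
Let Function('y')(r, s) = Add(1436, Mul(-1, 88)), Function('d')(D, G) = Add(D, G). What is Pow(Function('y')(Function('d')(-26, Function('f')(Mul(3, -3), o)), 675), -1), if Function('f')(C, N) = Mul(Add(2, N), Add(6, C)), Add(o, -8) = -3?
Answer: Rational(1, 1348) ≈ 0.00074184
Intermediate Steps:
o = 5 (o = Add(8, -3) = 5)
Function('y')(r, s) = 1348 (Function('y')(r, s) = Add(1436, -88) = 1348)
Pow(Function('y')(Function('d')(-26, Function('f')(Mul(3, -3), o)), 675), -1) = Pow(1348, -1) = Rational(1, 1348)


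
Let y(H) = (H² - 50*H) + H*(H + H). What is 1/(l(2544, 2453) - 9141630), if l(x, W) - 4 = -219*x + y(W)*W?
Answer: 1/43970081819 ≈ 2.2743e-11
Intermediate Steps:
y(H) = -50*H + 3*H² (y(H) = (H² - 50*H) + H*(2*H) = (H² - 50*H) + 2*H² = -50*H + 3*H²)
l(x, W) = 4 - 219*x + W²*(-50 + 3*W) (l(x, W) = 4 + (-219*x + (W*(-50 + 3*W))*W) = 4 + (-219*x + W²*(-50 + 3*W)) = 4 - 219*x + W²*(-50 + 3*W))
1/(l(2544, 2453) - 9141630) = 1/((4 - 219*2544 + 2453²*(-50 + 3*2453)) - 9141630) = 1/((4 - 557136 + 6017209*(-50 + 7359)) - 9141630) = 1/((4 - 557136 + 6017209*7309) - 9141630) = 1/((4 - 557136 + 43979780581) - 9141630) = 1/(43979223449 - 9141630) = 1/43970081819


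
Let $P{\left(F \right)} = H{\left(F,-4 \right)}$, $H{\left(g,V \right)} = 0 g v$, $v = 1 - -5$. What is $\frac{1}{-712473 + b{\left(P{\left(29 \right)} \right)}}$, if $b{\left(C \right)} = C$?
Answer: $- \frac{1}{712473} \approx -1.4036 \cdot 10^{-6}$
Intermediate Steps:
$v = 6$ ($v = 1 + 5 = 6$)
$H{\left(g,V \right)} = 0$ ($H{\left(g,V \right)} = 0 g 6 = 0 \cdot 6 = 0$)
$P{\left(F \right)} = 0$
$\frac{1}{-712473 + b{\left(P{\left(29 \right)} \right)}} = \frac{1}{-712473 + 0} = \frac{1}{-712473} = - \frac{1}{712473}$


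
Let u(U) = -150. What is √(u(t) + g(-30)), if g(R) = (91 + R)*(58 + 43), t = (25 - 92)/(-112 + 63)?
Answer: √6011 ≈ 77.531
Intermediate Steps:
t = 67/49 (t = -67/(-49) = -67*(-1/49) = 67/49 ≈ 1.3673)
g(R) = 9191 + 101*R (g(R) = (91 + R)*101 = 9191 + 101*R)
√(u(t) + g(-30)) = √(-150 + (9191 + 101*(-30))) = √(-150 + (9191 - 3030)) = √(-150 + 6161) = √6011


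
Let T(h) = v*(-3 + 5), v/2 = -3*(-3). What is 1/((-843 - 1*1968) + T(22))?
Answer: -1/2775 ≈ -0.00036036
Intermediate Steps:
v = 18 (v = 2*(-3*(-3)) = 2*9 = 18)
T(h) = 36 (T(h) = 18*(-3 + 5) = 18*2 = 36)
1/((-843 - 1*1968) + T(22)) = 1/((-843 - 1*1968) + 36) = 1/((-843 - 1968) + 36) = 1/(-2811 + 36) = 1/(-2775) = -1/2775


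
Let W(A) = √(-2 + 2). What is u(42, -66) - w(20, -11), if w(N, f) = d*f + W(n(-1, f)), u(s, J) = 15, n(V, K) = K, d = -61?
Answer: -656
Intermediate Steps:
W(A) = 0 (W(A) = √0 = 0)
w(N, f) = -61*f (w(N, f) = -61*f + 0 = -61*f)
u(42, -66) - w(20, -11) = 15 - (-61)*(-11) = 15 - 1*671 = 15 - 671 = -656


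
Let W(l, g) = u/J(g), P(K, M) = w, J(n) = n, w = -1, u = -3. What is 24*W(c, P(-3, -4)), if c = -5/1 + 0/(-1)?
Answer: 72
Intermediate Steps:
c = -5 (c = -5*1 + 0*(-1) = -5 + 0 = -5)
P(K, M) = -1
W(l, g) = -3/g
24*W(c, P(-3, -4)) = 24*(-3/(-1)) = 24*(-3*(-1)) = 24*3 = 72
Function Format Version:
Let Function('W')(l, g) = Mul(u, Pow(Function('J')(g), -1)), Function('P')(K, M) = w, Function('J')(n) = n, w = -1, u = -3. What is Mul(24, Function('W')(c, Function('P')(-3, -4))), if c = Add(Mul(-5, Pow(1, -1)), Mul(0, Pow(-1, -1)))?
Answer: 72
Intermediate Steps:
c = -5 (c = Add(Mul(-5, 1), Mul(0, -1)) = Add(-5, 0) = -5)
Function('P')(K, M) = -1
Function('W')(l, g) = Mul(-3, Pow(g, -1))
Mul(24, Function('W')(c, Function('P')(-3, -4))) = Mul(24, Mul(-3, Pow(-1, -1))) = Mul(24, Mul(-3, -1)) = Mul(24, 3) = 72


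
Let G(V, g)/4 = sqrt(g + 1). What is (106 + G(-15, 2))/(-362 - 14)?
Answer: -53/188 - sqrt(3)/94 ≈ -0.30034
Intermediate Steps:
G(V, g) = 4*sqrt(1 + g) (G(V, g) = 4*sqrt(g + 1) = 4*sqrt(1 + g))
(106 + G(-15, 2))/(-362 - 14) = (106 + 4*sqrt(1 + 2))/(-362 - 14) = (106 + 4*sqrt(3))/(-376) = (106 + 4*sqrt(3))*(-1/376) = -53/188 - sqrt(3)/94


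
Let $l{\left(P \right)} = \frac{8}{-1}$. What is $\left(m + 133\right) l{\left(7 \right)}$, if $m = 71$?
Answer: $-1632$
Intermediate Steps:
$l{\left(P \right)} = -8$ ($l{\left(P \right)} = 8 \left(-1\right) = -8$)
$\left(m + 133\right) l{\left(7 \right)} = \left(71 + 133\right) \left(-8\right) = 204 \left(-8\right) = -1632$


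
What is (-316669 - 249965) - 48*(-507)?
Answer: -542298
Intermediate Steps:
(-316669 - 249965) - 48*(-507) = -566634 + 24336 = -542298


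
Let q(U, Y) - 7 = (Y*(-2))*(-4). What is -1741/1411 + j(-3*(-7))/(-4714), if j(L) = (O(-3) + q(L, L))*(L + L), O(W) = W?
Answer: -9200069/3325727 ≈ -2.7663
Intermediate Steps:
q(U, Y) = 7 + 8*Y (q(U, Y) = 7 + (Y*(-2))*(-4) = 7 - 2*Y*(-4) = 7 + 8*Y)
j(L) = 2*L*(4 + 8*L) (j(L) = (-3 + (7 + 8*L))*(L + L) = (4 + 8*L)*(2*L) = 2*L*(4 + 8*L))
-1741/1411 + j(-3*(-7))/(-4714) = -1741/1411 + (8*(-3*(-7))*(1 + 2*(-3*(-7))))/(-4714) = -1741*1/1411 + (8*21*(1 + 2*21))*(-1/4714) = -1741/1411 + (8*21*(1 + 42))*(-1/4714) = -1741/1411 + (8*21*43)*(-1/4714) = -1741/1411 + 7224*(-1/4714) = -1741/1411 - 3612/2357 = -9200069/3325727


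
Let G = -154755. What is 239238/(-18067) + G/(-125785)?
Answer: -5459318649/454511519 ≈ -12.011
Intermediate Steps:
239238/(-18067) + G/(-125785) = 239238/(-18067) - 154755/(-125785) = 239238*(-1/18067) - 154755*(-1/125785) = -239238/18067 + 30951/25157 = -5459318649/454511519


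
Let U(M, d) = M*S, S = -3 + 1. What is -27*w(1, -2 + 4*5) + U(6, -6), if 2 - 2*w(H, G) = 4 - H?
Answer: 3/2 ≈ 1.5000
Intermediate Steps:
S = -2
w(H, G) = -1 + H/2 (w(H, G) = 1 - (4 - H)/2 = 1 + (-2 + H/2) = -1 + H/2)
U(M, d) = -2*M (U(M, d) = M*(-2) = -2*M)
-27*w(1, -2 + 4*5) + U(6, -6) = -27*(-1 + (½)*1) - 2*6 = -27*(-1 + ½) - 12 = -27*(-½) - 12 = 27/2 - 12 = 3/2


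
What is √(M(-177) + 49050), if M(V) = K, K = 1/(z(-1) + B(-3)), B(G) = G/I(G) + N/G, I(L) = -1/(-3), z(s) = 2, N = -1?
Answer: √4904985/10 ≈ 221.47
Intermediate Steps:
I(L) = ⅓ (I(L) = -1*(-⅓) = ⅓)
B(G) = -1/G + 3*G (B(G) = G/(⅓) - 1/G = G*3 - 1/G = 3*G - 1/G = -1/G + 3*G)
K = -3/20 (K = 1/(2 + (-1/(-3) + 3*(-3))) = 1/(2 + (-1*(-⅓) - 9)) = 1/(2 + (⅓ - 9)) = 1/(2 - 26/3) = 1/(-20/3) = -3/20 ≈ -0.15000)
M(V) = -3/20
√(M(-177) + 49050) = √(-3/20 + 49050) = √(980997/20) = √4904985/10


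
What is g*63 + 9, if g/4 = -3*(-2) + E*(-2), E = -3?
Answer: 3033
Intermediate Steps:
g = 48 (g = 4*(-3*(-2) - 3*(-2)) = 4*(6 + 6) = 4*12 = 48)
g*63 + 9 = 48*63 + 9 = 3024 + 9 = 3033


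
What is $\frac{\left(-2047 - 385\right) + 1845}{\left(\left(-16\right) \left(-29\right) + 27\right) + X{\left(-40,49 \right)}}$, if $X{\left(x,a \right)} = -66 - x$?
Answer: $- \frac{587}{465} \approx -1.2624$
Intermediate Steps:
$\frac{\left(-2047 - 385\right) + 1845}{\left(\left(-16\right) \left(-29\right) + 27\right) + X{\left(-40,49 \right)}} = \frac{\left(-2047 - 385\right) + 1845}{\left(\left(-16\right) \left(-29\right) + 27\right) - 26} = \frac{\left(-2047 - 385\right) + 1845}{\left(464 + 27\right) + \left(-66 + 40\right)} = \frac{-2432 + 1845}{491 - 26} = - \frac{587}{465}$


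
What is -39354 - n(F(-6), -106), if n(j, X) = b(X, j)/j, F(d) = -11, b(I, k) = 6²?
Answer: -432858/11 ≈ -39351.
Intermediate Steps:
b(I, k) = 36
n(j, X) = 36/j
-39354 - n(F(-6), -106) = -39354 - 36/(-11) = -39354 - 36*(-1)/11 = -39354 - 1*(-36/11) = -39354 + 36/11 = -432858/11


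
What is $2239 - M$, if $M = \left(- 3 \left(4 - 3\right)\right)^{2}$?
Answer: $2230$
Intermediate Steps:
$M = 9$ ($M = \left(\left(-3\right) 1\right)^{2} = \left(-3\right)^{2} = 9$)
$2239 - M = 2239 - 9 = 2230$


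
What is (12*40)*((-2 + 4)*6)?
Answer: 5760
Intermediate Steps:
(12*40)*((-2 + 4)*6) = 480*(2*6) = 480*12 = 5760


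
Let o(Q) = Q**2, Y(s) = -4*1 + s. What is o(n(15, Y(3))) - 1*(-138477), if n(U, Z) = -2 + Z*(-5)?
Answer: 138486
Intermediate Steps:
Y(s) = -4 + s
n(U, Z) = -2 - 5*Z
o(n(15, Y(3))) - 1*(-138477) = (-2 - 5*(-4 + 3))**2 - 1*(-138477) = (-2 - 5*(-1))**2 + 138477 = (-2 + 5)**2 + 138477 = 3**2 + 138477 = 9 + 138477 = 138486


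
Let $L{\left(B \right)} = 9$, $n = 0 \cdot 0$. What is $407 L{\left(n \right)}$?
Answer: $3663$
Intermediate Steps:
$n = 0$
$407 L{\left(n \right)} = 407 \cdot 9 = 3663$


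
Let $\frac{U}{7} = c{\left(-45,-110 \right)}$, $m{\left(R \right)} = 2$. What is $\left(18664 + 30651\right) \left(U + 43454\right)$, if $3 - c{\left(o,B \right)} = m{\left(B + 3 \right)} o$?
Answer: $2175038075$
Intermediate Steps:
$c{\left(o,B \right)} = 3 - 2 o$
$U = 651$ ($U = 7 \left(3 - -90\right) = 7 \left(3 + 90\right) = 7 \cdot 93 = 651$)
$\left(18664 + 30651\right) \left(U + 43454\right) = \left(18664 + 30651\right) \left(651 + 43454\right) = 49315 \cdot 44105 = 2175038075$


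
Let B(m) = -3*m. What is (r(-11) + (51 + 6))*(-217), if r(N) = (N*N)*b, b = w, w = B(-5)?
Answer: -406224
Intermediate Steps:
w = 15 (w = -3*(-5) = 15)
b = 15
r(N) = 15*N² (r(N) = (N*N)*15 = N²*15 = 15*N²)
(r(-11) + (51 + 6))*(-217) = (15*(-11)² + (51 + 6))*(-217) = (15*121 + 57)*(-217) = (1815 + 57)*(-217) = 1872*(-217) = -406224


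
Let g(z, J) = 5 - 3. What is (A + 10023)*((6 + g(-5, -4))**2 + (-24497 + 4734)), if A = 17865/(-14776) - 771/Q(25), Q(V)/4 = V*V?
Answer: -1823110760238399/9235000 ≈ -1.9741e+8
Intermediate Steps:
g(z, J) = 2
Q(V) = 4*V**2 (Q(V) = 4*(V*V) = 4*V**2)
A = -14013699/9235000 (A = 17865/(-14776) - 771/(4*25**2) = 17865*(-1/14776) - 771/(4*625) = -17865/14776 - 771/2500 = -14013699/9235000 ≈ -1.5175)
(A + 10023)*((6 + g(-5, -4))**2 + (-24497 + 4734)) = (-14013699/9235000 + 10023)*((6 + 2)**2 + (-24497 + 4734)) = 92548391301*(8**2 - 19763)/9235000 = 92548391301*(64 - 19763)/9235000 = (92548391301/9235000)*(-19699) = -1823110760238399/9235000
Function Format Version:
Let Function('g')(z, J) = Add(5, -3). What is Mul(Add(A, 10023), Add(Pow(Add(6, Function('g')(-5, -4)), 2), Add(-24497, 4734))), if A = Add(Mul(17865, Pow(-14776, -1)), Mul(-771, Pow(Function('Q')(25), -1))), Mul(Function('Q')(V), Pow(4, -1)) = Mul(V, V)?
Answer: Rational(-1823110760238399, 9235000) ≈ -1.9741e+8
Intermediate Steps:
Function('g')(z, J) = 2
Function('Q')(V) = Mul(4, Pow(V, 2)) (Function('Q')(V) = Mul(4, Mul(V, V)) = Mul(4, Pow(V, 2)))
A = Rational(-14013699, 9235000) (A = Add(Mul(17865, Pow(-14776, -1)), Mul(-771, Pow(Mul(4, Pow(25, 2)), -1))) = Add(Mul(17865, Rational(-1, 14776)), Mul(-771, Pow(Mul(4, 625), -1))) = Add(Rational(-17865, 14776), Mul(-771, Pow(2500, -1))) = Add(Rational(-17865, 14776), Mul(-771, Rational(1, 2500))) = Add(Rational(-17865, 14776), Rational(-771, 2500)) = Rational(-14013699, 9235000) ≈ -1.5175)
Mul(Add(A, 10023), Add(Pow(Add(6, Function('g')(-5, -4)), 2), Add(-24497, 4734))) = Mul(Add(Rational(-14013699, 9235000), 10023), Add(Pow(Add(6, 2), 2), Add(-24497, 4734))) = Mul(Rational(92548391301, 9235000), Add(Pow(8, 2), -19763)) = Mul(Rational(92548391301, 9235000), Add(64, -19763)) = Mul(Rational(92548391301, 9235000), -19699) = Rational(-1823110760238399, 9235000)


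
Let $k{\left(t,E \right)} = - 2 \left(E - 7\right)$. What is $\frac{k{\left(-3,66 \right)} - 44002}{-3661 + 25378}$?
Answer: $- \frac{44120}{21717} \approx -2.0316$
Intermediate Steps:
$k{\left(t,E \right)} = 14 - 2 E$ ($k{\left(t,E \right)} = - 2 \left(-7 + E\right) = 14 - 2 E$)
$\frac{k{\left(-3,66 \right)} - 44002}{-3661 + 25378} = \frac{\left(14 - 132\right) - 44002}{-3661 + 25378} = \frac{\left(14 - 132\right) - 44002}{21717} = \left(-118 - 44002\right) \frac{1}{21717} = \left(-44120\right) \frac{1}{21717} = - \frac{44120}{21717}$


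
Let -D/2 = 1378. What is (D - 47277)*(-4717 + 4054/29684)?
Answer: 3502694603671/14842 ≈ 2.3600e+8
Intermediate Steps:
D = -2756 (D = -2*1378 = -2756)
(D - 47277)*(-4717 + 4054/29684) = (-2756 - 47277)*(-4717 + 4054/29684) = -50033*(-4717 + 4054*(1/29684)) = -50033*(-4717 + 2027/14842) = -50033*(-70007687/14842) = 3502694603671/14842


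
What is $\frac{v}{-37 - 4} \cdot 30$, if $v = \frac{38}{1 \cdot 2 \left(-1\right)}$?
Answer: $\frac{570}{41} \approx 13.902$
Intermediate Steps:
$v = -19$ ($v = \frac{38}{2 \left(-1\right)} = \frac{38}{-2} = 38 \left(- \frac{1}{2}\right) = -19$)
$\frac{v}{-37 - 4} \cdot 30 = \frac{1}{-37 - 4} \left(-19\right) 30 = \frac{1}{-41} \left(-19\right) 30 = \left(- \frac{1}{41}\right) \left(-19\right) 30 = \frac{19}{41} \cdot 30 = \frac{570}{41}$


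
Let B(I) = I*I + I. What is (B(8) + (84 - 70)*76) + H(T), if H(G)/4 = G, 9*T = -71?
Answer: 9940/9 ≈ 1104.4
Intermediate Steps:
T = -71/9 (T = (1/9)*(-71) = -71/9 ≈ -7.8889)
B(I) = I + I**2 (B(I) = I**2 + I = I + I**2)
H(G) = 4*G
(B(8) + (84 - 70)*76) + H(T) = (8*(1 + 8) + (84 - 70)*76) + 4*(-71/9) = (8*9 + 14*76) - 284/9 = (72 + 1064) - 284/9 = 1136 - 284/9 = 9940/9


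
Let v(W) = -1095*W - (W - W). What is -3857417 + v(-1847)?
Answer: -1834952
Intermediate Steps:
v(W) = -1095*W (v(W) = -1095*W - 1*0 = -1095*W + 0 = -1095*W)
-3857417 + v(-1847) = -3857417 - 1095*(-1847) = -3857417 + 2022465 = -1834952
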